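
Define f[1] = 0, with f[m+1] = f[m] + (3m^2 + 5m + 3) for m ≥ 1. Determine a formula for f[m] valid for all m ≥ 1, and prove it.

Claim: f[m] = m^3 + m^2 + m − 3.

Base case: f[1] = 0, and 1^3 + 1^2 + 1 − 3 = 0.
Assume f[k] = k^3 + k^2 + k − 3.
Then f[k+1] = f[k] + (3k^2 + 5k + 3) = (k^3 + k^2 + k − 3) + (3k^2 + 5k + 3) = k^3 + 4k^2 + 6k,
and (k+1)^3 + (k+1)^2 + (k+1) − 3 = k^3 + 4k^2 + 6k.
Hence f[m] = m^3 + m^2 + m − 3 for every m ≥ 1, by induction.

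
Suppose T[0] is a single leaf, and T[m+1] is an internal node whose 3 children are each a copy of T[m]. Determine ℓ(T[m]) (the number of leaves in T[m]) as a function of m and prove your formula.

Claim: ℓ(T[m]) = 3^m.

Base case: ℓ(T[0]) = 1, and 3^0 = 1.
Assume ℓ(T[j]) = 3^j.
Then ℓ(T[j+1]) = 3·ℓ(T[j]) = 3·3^j = 3^{j+1}.
By induction, ℓ(T[m]) = 3^m for all m ≥ 0.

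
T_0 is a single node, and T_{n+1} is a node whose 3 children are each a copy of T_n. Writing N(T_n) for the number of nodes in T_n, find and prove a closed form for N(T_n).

Claim: N(T_n) = (3^{n+1} − 1)/2.

Base case: N(T_0) = 1, and (3^{0+1} − 1)/2 = 1.
Assume N(T_k) = (3^{k+1} − 1)/2.
Then N(T_{k+1}) = 1 + 3N(T_k) = 1 + 3·(3^{k+1} − 1)/2 = 1 + (3^{k+2} − 3)/2 = (2 + 3^{k+2} − 3)/2 = (3^{k+2} − 1)/2.
Hence N(T_n) = (3^{n+1} − 1)/2 for every n ≥ 0, by induction.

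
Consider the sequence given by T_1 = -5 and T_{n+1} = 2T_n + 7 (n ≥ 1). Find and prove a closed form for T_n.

Claim: T_n = 2^n − 7.

Base case: T_1 = -5, and 2^1 − 7 = 2 − 7 = -5.
Assume T_j = 2^j − 7 for some j ≥ 1.
Then T_{j+1} = 2T_j + 7 = 2·(2^j − 7) + 7 = 2^{j+1} − 14 + 7 = 2^{j+1} − 7.
So the formula holds for j+1, and by induction T_n = 2^n − 7 for all n ≥ 1.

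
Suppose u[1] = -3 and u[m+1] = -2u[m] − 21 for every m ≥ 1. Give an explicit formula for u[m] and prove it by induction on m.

Claim: u[m] = -2·(-2)^m − 7.

Base case: u[1] = -3, and -2·(-2)^1 − 7 = 4 − 7 = -3.
Assume u[k] = -2·(-2)^k − 7 for some k ≥ 1.
Then u[k+1] = -2u[k] − 21 = -2·(-2·(-2)^k − 7) − 21 = 4·(-2)^k + 14 − 21 = -2·(-2)^{k+1} − 7.
By induction, u[m] = -2·(-2)^m − 7 for all m ≥ 1.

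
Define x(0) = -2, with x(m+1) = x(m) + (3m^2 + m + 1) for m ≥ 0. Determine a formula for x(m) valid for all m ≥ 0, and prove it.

Claim: x(m) = m^3 − m^2 + m − 2.

Base case: x(0) = -2, and 0^3 − 0^2 + 0 − 2 = -2.
Assume x(r) = r^3 − r^2 + r − 2.
Then x(r+1) = x(r) + (3r^2 + r + 1) = (r^3 − r^2 + r − 2) + (3r^2 + r + 1) = r^3 + 2r^2 + 2r − 1,
and (r+1)^3 − (r+1)^2 + (r+1) − 2 = r^3 + 2r^2 + 2r − 1.
By induction, x(m) = m^3 − m^2 + m − 2 for all m ≥ 0.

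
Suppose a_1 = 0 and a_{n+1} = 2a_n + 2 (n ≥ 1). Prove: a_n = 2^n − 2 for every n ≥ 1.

Base case: a_1 = 0, and 2^1 − 2 = 2 − 2 = 0.
Assume a_m = 2^m − 2 for some m ≥ 1.
Then a_{m+1} = 2a_m + 2 = 2·(2^m − 2) + 2 = 2^{m+1} − 4 + 2 = 2^{m+1} − 2.
This completes the inductive step, so a_n = 2^n − 2 for all n ≥ 1.

a_n = 2^n − 2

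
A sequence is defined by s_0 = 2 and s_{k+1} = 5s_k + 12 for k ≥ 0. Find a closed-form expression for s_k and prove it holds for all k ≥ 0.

Claim: s_k = 5^{k+1} − 3.

Base case: s_0 = 2, and 5^{0+1} − 3 = 5 − 3 = 2.
Assume s_r = 5^{r+1} − 3 for some r ≥ 0.
Then s_{r+1} = 5s_r + 12 = 5·(5^{r+1} − 3) + 12 = 5^{r+2} − 15 + 12 = 5^{r+2} − 3.
So the formula holds for r+1, and by induction s_k = 5^{k+1} − 3 for all k ≥ 0.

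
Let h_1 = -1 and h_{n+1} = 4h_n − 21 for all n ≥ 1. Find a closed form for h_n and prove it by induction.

Claim: h_n = -2·4^n + 7.

Base case: h_1 = -1, and -2·4^1 + 7 = -8 + 7 = -1.
Assume h_j = -2·4^j + 7 for some j ≥ 1.
Then h_{j+1} = 4h_j − 21 = 4·(-2·4^j + 7) − 21 = -8·4^j + 28 − 21 = -2·4^{j+1} + 7.
So the formula holds for j+1, and by induction h_n = -2·4^n + 7 for all n ≥ 1.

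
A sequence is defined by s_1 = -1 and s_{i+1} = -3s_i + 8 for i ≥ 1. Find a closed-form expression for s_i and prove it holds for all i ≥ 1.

Claim: s_i = (-3)^i + 2.

Base case: s_1 = -1, and (-3)^1 + 2 = -3 + 2 = -1.
Assume s_m = (-3)^m + 2 for some m ≥ 1.
Then s_{m+1} = -3s_m + 8 = -3·((-3)^m + 2) + 8 = -3·(-3)^m − 6 + 8 = (-3)^{m+1} + 2.
By induction, s_i = (-3)^i + 2 for all i ≥ 1.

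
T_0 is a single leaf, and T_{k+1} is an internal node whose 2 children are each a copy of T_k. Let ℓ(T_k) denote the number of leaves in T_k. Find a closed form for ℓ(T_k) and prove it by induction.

Claim: ℓ(T_k) = 2^k.

Base case: ℓ(T_0) = 1, and 2^0 = 1.
Assume ℓ(T_m) = 2^m.
Then ℓ(T_{m+1}) = 2·ℓ(T_m) = 2·2^m = 2^{m+1}.
This completes the inductive step, so ℓ(T_k) = 2^k for all k ≥ 0.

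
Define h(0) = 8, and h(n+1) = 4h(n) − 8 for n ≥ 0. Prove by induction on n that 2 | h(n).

Base case: h(0) = 8 = 2·4, so 2 | h(0).
Assume 2 | h(r), so h(r) = 2t for some integer t.
Then h(r+1) = 4h(r) − 8 = 4·(2t) − 8 = 2(4t − 4), so 2 | h(r+1).
Hence 2 | h(n) for every n ≥ 0, by induction.

2 | h(n)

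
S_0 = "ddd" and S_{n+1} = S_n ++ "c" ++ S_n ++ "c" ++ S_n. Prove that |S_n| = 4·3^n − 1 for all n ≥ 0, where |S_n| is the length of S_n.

Base case: |S_0| = 3, and 4·3^0 − 1 = 3.
Assume |S_r| = 4·3^r − 1.
Then |S_{r+1}| = 3|S_r| + 2 = 3(4·3^r − 1) + 2 = 4·3^{r+1} − 3 + 2 = 4·3^{r+1} − 1.
This completes the inductive step, so |S_n| = 4·3^n − 1 for all n ≥ 0.

|S_n| = 4·3^n − 1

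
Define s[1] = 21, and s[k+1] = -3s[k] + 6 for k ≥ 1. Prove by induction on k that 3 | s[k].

Base case: s[1] = 21 = 3·7, so 3 | s[1].
Assume 3 | s[m], so s[m] = 3t for some integer t.
Then s[m+1] = -3s[m] + 6 = -3·(3t) + 6 = 3(-3t + 2), so 3 | s[m+1].
So the property holds for m+1, and by induction 3 | s[k] for all k ≥ 1.

3 | s[k]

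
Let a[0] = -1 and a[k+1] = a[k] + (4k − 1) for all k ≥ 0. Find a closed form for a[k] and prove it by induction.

Claim: a[k] = 2k^2 − 3k − 1.

Base case: a[0] = -1, and 2·0^2 − 3·0 − 1 = -1.
Assume a[r] = 2r^2 − 3r − 1.
Then a[r+1] = a[r] + (4r − 1) = (2r^2 − 3r − 1) + (4r − 1) = 2r^2 + r − 2,
and 2·(r+1)^2 − 3·(r+1) − 1 = 2r^2 + r − 2.
By induction, a[k] = 2k^2 − 3k − 1 for all k ≥ 0.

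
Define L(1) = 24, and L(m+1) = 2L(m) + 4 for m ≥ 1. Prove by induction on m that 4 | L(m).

Base case: L(1) = 24 = 4·6, so 4 | L(1).
Assume 4 | L(j), so L(j) = 4t for some integer t.
Then L(j+1) = 2L(j) + 4 = 2·(4t) + 4 = 4(2t + 1), so 4 | L(j+1).
Hence 4 | L(m) for every m ≥ 1, by induction.

4 | L(m)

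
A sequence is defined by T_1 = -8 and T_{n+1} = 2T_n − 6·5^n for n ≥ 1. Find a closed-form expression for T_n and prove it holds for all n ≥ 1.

Claim: T_n = 2^n − 2·5^n.

Base case: T_1 = -8, and 2^1 − 2·5^1 = 2 − 10 = -8.
Assume T_m = 2^m − 2·5^m for some m ≥ 1.
Then T_{m+1} = 2T_m − 6·5^m = 2·(2^m − 2·5^m) − 6·5^m = 2^{m+1} − 4·5^m − 6·5^m = 2^{m+1} − 10·5^m = 2^{m+1} − 2·5^{m+1}.
Hence T_n = 2^n − 2·5^n for every n ≥ 1, by induction.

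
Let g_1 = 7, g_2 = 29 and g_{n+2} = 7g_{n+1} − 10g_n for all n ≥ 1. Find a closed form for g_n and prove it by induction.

Claim: g_n = 2^n + 5^n.

Base cases: g_1 = 7 and 2^1 + 5^1 = 7; g_2 = 29 and 2^2 + 5^2 = 29.
Assume g_j = 2^j + 5^j for all 1 ≤ j ≤ k, where k ≥ 2.
Then g_{k+1} = 7g_k − 10g_{k−1} = 7·(2^k + 5^k) − 10·(2^{k−1} + 5^{k−1}) = (7·2 − 10)2^{k−1} + (7·5 − 10)5^{k−1} = 4·2^{k−1} + 25·5^{k−1} = 2^{k+1} + 5^{k+1}.
This completes the inductive step, so g_n = 2^n + 5^n for all n ≥ 1.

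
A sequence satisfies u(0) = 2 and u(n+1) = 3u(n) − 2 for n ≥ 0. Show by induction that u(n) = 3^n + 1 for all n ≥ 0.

Base case: u(0) = 2, and 3^0 + 1 = 1 + 1 = 2.
Assume u(m) = 3^m + 1 for some m ≥ 0.
Then u(m+1) = 3u(m) − 2 = 3·(3^m + 1) − 2 = 3^{m+1} + 3 − 2 = 3^{m+1} + 1.
By induction, u(n) = 3^n + 1 for all n ≥ 0.

u(n) = 3^n + 1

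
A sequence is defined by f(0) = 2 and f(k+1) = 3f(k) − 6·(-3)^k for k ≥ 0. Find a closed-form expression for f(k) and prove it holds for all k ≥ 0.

Claim: f(k) = 3^k + (-3)^k.

Base case: f(0) = 2, and 3^0 + (-3)^0 = 1 + 1 = 2.
Assume f(j) = 3^j + (-3)^j for some j ≥ 0.
Then f(j+1) = 3f(j) − 6·(-3)^j = 3·(3^j + (-3)^j) − 6·(-3)^j = 3^{j+1} + 3·(-3)^j − 6·(-3)^j = 3^{j+1} − 3·(-3)^j = 3^{j+1} + (-3)^{j+1}.
So the formula holds for j+1, and by induction f(k) = 3^k + (-3)^k for all k ≥ 0.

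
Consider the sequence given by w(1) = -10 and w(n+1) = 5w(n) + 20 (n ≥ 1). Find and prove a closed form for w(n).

Claim: w(n) = -5^n − 5.

Base case: w(1) = -10, and -5^1 − 5 = -5 − 5 = -10.
Assume w(k) = -5^k − 5 for some k ≥ 1.
Then w(k+1) = 5w(k) + 20 = 5·(-5^k − 5) + 20 = -5^{k+1} − 25 + 20 = -5^{k+1} − 5.
This completes the inductive step, so w(n) = -5^n − 5 for all n ≥ 1.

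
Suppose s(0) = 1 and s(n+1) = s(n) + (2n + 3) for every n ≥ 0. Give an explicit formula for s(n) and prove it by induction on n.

Claim: s(n) = n^2 + 2n + 1.

Base case: s(0) = 1, and 0^2 + 2·0 + 1 = 1.
Assume s(m) = m^2 + 2m + 1.
Then s(m+1) = s(m) + (2m + 3) = (m^2 + 2m + 1) + (2m + 3) = m^2 + 4m + 4,
and (m+1)^2 + 2·(m+1) + 1 = m^2 + 4m + 4.
This completes the inductive step, so s(n) = n^2 + 2n + 1 for all n ≥ 0.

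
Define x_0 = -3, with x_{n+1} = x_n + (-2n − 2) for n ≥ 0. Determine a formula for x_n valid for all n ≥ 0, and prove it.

Claim: x_n = -n^2 − n − 3.

Base case: x_0 = -3, and -0^2 − 0 − 3 = -3.
Assume x_k = -k^2 − k − 3.
Then x_{k+1} = x_k + (-2k − 2) = (-k^2 − k − 3) + (-2k − 2) = -k^2 − 3k − 5,
and -(k+1)^2 − (k+1) − 3 = -k^2 − 3k − 5.
By induction, x_n = -n^2 − n − 3 for all n ≥ 0.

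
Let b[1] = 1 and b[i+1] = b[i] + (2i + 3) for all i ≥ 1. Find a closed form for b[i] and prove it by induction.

Claim: b[i] = i^2 + 2i − 2.

Base case: b[1] = 1, and 1^2 + 2·1 − 2 = 1.
Assume b[m] = m^2 + 2m − 2.
Then b[m+1] = b[m] + (2m + 3) = (m^2 + 2m − 2) + (2m + 3) = m^2 + 4m + 1,
and (m+1)^2 + 2·(m+1) − 2 = m^2 + 4m + 1.
By induction, b[i] = i^2 + 2i − 2 for all i ≥ 1.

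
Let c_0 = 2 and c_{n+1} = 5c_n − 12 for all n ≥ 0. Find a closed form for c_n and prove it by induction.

Claim: c_n = -5^n + 3.

Base case: c_0 = 2, and -5^0 + 3 = -1 + 3 = 2.
Assume c_r = -5^r + 3 for some r ≥ 0.
Then c_{r+1} = 5c_r − 12 = 5·(-5^r + 3) − 12 = -5^{r+1} + 15 − 12 = -5^{r+1} + 3.
So the formula holds for r+1, and by induction c_n = -5^n + 3 for all n ≥ 0.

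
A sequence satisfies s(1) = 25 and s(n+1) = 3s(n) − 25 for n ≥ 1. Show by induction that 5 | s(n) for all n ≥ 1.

Base case: s(1) = 25 = 5·5, so 5 | s(1).
Assume 5 | s(k), so s(k) = 5t for some integer t.
Then s(k+1) = 3s(k) − 25 = 3·(5t) − 25 = 5(3t − 5), so 5 | s(k+1).
So the property holds for k+1, and by induction 5 | s(n) for all n ≥ 1.

5 | s(n)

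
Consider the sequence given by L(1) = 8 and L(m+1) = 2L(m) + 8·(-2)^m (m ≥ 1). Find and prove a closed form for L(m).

Claim: L(m) = 2·2^m − 2·(-2)^m.

Base case: L(1) = 8, and 2·2^1 − 2·(-2)^1 = 4 + 4 = 8.
Assume L(k) = 2·2^k − 2·(-2)^k for some k ≥ 1.
Then L(k+1) = 2L(k) + 8·(-2)^k = 2·(2·2^k − 2·(-2)^k) + 8·(-2)^k = 2·2^{k+1} − 4·(-2)^k + 8·(-2)^k = 2·2^{k+1} + 4·(-2)^k = 2·2^{k+1} − 2·(-2)^{k+1}.
Hence L(m) = 2·2^m − 2·(-2)^m for every m ≥ 1, by induction.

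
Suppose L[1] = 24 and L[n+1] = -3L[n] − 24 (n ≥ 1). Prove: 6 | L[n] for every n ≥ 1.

Base case: L[1] = 24 = 6·4, so 6 | L[1].
Assume 6 | L[k], so L[k] = 6t for some integer t.
Then L[k+1] = -3L[k] − 24 = -3·(6t) − 24 = 6(-3t − 4), so 6 | L[k+1].
By induction, 6 | L[n] for all n ≥ 1.

6 | L[n]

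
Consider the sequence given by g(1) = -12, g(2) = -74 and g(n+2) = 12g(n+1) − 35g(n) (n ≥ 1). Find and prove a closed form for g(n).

Claim: g(n) = -7^n − 5^n.

Base cases: g(1) = -12 and -7^1 − 5^1 = -12; g(2) = -74 and -7^2 − 5^2 = -74.
Assume g(i) = -7^i − 5^i for all 1 ≤ i ≤ j, where j ≥ 2.
Then g(j+1) = 12g(j) − 35g(j−1) = 12·(-7^j − 5^j) − 35·(-7^{j−1} − 5^{j−1}) = -(12·7 − 35)7^{j−1} − (12·5 − 35)5^{j−1} = -49·7^{j−1} − 25·5^{j−1} = -7^{j+1} − 5^{j+1}.
This completes the inductive step, so g(n) = -7^n − 5^n for all n ≥ 1.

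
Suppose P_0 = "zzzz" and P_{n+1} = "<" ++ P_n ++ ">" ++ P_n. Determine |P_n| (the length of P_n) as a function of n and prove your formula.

Claim: |P_n| = 6·2^n − 2.

Base case: |P_0| = 4, and 6·2^0 − 2 = 4.
Assume |P_j| = 6·2^j − 2.
Then |P_{j+1}| = 1 + |P_j| + 1 + |P_j| = 2|P_j| + 2 = 2(6·2^j − 2) + 2 = 6·2^{j+1} − 4 + 2 = 6·2^{j+1} − 2.
By induction, |P_n| = 6·2^n − 2 for all n ≥ 0.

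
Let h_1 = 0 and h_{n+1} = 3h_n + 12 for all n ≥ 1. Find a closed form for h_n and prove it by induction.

Claim: h_n = 2·3^n − 6.

Base case: h_1 = 0, and 2·3^1 − 6 = 6 − 6 = 0.
Assume h_r = 2·3^r − 6 for some r ≥ 1.
Then h_{r+1} = 3h_r + 12 = 3·(2·3^r − 6) + 12 = 6·3^r − 18 + 12 = 2·3^{r+1} − 6.
Hence h_n = 2·3^n − 6 for every n ≥ 1, by induction.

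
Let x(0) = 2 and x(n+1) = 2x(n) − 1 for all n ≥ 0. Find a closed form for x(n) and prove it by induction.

Claim: x(n) = 2^n + 1.

Base case: x(0) = 2, and 2^0 + 1 = 1 + 1 = 2.
Assume x(k) = 2^k + 1 for some k ≥ 0.
Then x(k+1) = 2x(k) − 1 = 2·(2^k + 1) − 1 = 2^{k+1} + 2 − 1 = 2^{k+1} + 1.
This completes the inductive step, so x(n) = 2^n + 1 for all n ≥ 0.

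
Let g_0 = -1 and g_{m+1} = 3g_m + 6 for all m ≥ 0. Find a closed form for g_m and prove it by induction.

Claim: g_m = 2·3^m − 3.

Base case: g_0 = -1, and 2·3^0 − 3 = 2 − 3 = -1.
Assume g_k = 2·3^k − 3 for some k ≥ 0.
Then g_{k+1} = 3g_k + 6 = 3·(2·3^k − 3) + 6 = 6·3^k − 9 + 6 = 2·3^{k+1} − 3.
So the formula holds for k+1, and by induction g_m = 2·3^m − 3 for all m ≥ 0.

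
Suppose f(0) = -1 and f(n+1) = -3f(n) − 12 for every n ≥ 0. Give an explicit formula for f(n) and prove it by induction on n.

Claim: f(n) = 2·(-3)^n − 3.

Base case: f(0) = -1, and 2·(-3)^0 − 3 = 2 − 3 = -1.
Assume f(r) = 2·(-3)^r − 3 for some r ≥ 0.
Then f(r+1) = -3f(r) − 12 = -3·(2·(-3)^r − 3) − 12 = -6·(-3)^r + 9 − 12 = 2·(-3)^{r+1} − 3.
This completes the inductive step, so f(n) = 2·(-3)^n − 3 for all n ≥ 0.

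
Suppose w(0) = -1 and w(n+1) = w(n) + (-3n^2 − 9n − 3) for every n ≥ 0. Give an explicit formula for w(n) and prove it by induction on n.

Claim: w(n) = -n^3 − 3n^2 + n − 1.

Base case: w(0) = -1, and -0^3 − 3·0^2 + 0 − 1 = -1.
Assume w(m) = -m^3 − 3m^2 + m − 1.
Then w(m+1) = w(m) + (-3m^2 − 9m − 3) = (-m^3 − 3m^2 + m − 1) + (-3m^2 − 9m − 3) = -m^3 − 6m^2 − 8m − 4,
and -(m+1)^3 − 3·(m+1)^2 + (m+1) − 1 = -m^3 − 6m^2 − 8m − 4.
This completes the inductive step, so w(n) = -n^3 − 3n^2 + n − 1 for all n ≥ 0.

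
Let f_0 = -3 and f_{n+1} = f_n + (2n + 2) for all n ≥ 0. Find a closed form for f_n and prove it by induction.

Claim: f_n = n^2 + n − 3.

Base case: f_0 = -3, and 0^2 + 0 − 3 = -3.
Assume f_j = j^2 + j − 3.
Then f_{j+1} = f_j + (2j + 2) = (j^2 + j − 3) + (2j + 2) = j^2 + 3j − 1,
and (j+1)^2 + (j+1) − 3 = j^2 + 3j − 1.
Hence f_n = n^2 + n − 3 for every n ≥ 0, by induction.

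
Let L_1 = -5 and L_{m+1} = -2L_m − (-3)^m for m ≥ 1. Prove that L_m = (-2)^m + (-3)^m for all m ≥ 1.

Base case: L_1 = -5, and (-2)^1 + (-3)^1 = -2 − 3 = -5.
Assume L_r = (-2)^r + (-3)^r for some r ≥ 1.
Then L_{r+1} = -2L_r − (-3)^r = -2·((-2)^r + (-3)^r) − (-3)^r = (-2)^{r+1} − 2·(-3)^r − (-3)^r = (-2)^{r+1} − 3·(-3)^r = (-2)^{r+1} + (-3)^{r+1}.
Hence L_m = (-2)^m + (-3)^m for every m ≥ 1, by induction.

L_m = (-2)^m + (-3)^m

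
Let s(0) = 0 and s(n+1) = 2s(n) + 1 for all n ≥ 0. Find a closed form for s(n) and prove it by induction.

Claim: s(n) = 2^n − 1.

Base case: s(0) = 0, and 2^0 − 1 = 1 − 1 = 0.
Assume s(r) = 2^r − 1 for some r ≥ 0.
Then s(r+1) = 2s(r) + 1 = 2·(2^r − 1) + 1 = 2^{r+1} − 2 + 1 = 2^{r+1} − 1.
By induction, s(n) = 2^n − 1 for all n ≥ 0.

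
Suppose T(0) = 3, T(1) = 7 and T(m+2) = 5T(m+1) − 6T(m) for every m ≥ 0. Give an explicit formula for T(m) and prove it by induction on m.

Claim: T(m) = 3^m + 2·2^m.

Base cases: T(0) = 3 and 3^0 + 2·2^0 = 3; T(1) = 7 and 3^1 + 2·2^1 = 7.
Assume T(j) = 3^j + 2·2^j for all 0 ≤ j ≤ r, where r ≥ 1.
Then T(r+1) = 5T(r) − 6T(r−1) = 5·(3^r + 2·2^r) − 6·(3^{r−1} + 2·2^{r−1}) = (5·3 − 6)3^{r−1} + 2·(5·2 − 6)2^{r−1} = 9·3^{r−1} + 8·2^{r−1} = 3^{r+1} + 2·2^{r+1}.
So the formula holds for r+1, and by strong induction T(m) = 3^m + 2·2^m for all m ≥ 0.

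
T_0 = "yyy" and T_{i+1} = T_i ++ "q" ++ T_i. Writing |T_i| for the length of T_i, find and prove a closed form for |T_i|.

Claim: |T_i| = 2^{i+2} − 1.

Base case: |T_0| = 3, and 2^{0+2} − 1 = 3.
Assume |T_k| = 2^{k+2} − 1.
Then |T_{k+1}| = |T_k| + 1 + |T_k| = 2|T_k| + 1 = 2(2^{k+2} − 1) + 1 = 2^{k+3} − 2 + 1 = 2^{k+3} − 1.
So the formula holds for k+1, and by induction |T_i| = 2^{i+2} − 1 for all i ≥ 0.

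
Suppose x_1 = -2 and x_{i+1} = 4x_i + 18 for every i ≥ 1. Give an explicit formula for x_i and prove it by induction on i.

Claim: x_i = 4^i − 6.

Base case: x_1 = -2, and 4^1 − 6 = 4 − 6 = -2.
Assume x_m = 4^m − 6 for some m ≥ 1.
Then x_{m+1} = 4x_m + 18 = 4·(4^m − 6) + 18 = 4^{m+1} − 24 + 18 = 4^{m+1} − 6.
So the formula holds for m+1, and by induction x_i = 4^i − 6 for all i ≥ 1.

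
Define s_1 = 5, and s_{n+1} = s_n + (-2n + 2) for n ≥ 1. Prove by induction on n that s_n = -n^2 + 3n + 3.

Base case: s_1 = 5, and -1^2 + 3·1 + 3 = 5.
Assume s_j = -j^2 + 3j + 3.
Then s_{j+1} = s_j + (-2j + 2) = (-j^2 + 3j + 3) + (-2j + 2) = -j^2 + j + 5,
and -(j+1)^2 + 3·(j+1) + 3 = -j^2 + j + 5.
By induction, s_n = -n^2 + 3n + 3 for all n ≥ 1.

s_n = -n^2 + 3n + 3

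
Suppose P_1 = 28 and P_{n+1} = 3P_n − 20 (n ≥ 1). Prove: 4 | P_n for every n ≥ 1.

Base case: P_1 = 28 = 4·7, so 4 | P_1.
Assume 4 | P_r, so P_r = 4t for some integer t.
Then P_{r+1} = 3P_r − 20 = 3·(4t) − 20 = 4(3t − 5), so 4 | P_{r+1}.
So the property holds for r+1, and by induction 4 | P_n for all n ≥ 1.

4 | P_n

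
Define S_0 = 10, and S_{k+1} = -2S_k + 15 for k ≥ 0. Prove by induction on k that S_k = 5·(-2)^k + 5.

Base case: S_0 = 10, and 5·(-2)^0 + 5 = 5 + 5 = 10.
Assume S_r = 5·(-2)^r + 5 for some r ≥ 0.
Then S_{r+1} = -2S_r + 15 = -2·(5·(-2)^r + 5) + 15 = -10·(-2)^r − 10 + 15 = 5·(-2)^{r+1} + 5.
This completes the inductive step, so S_k = 5·(-2)^k + 5 for all k ≥ 0.

S_k = 5·(-2)^k + 5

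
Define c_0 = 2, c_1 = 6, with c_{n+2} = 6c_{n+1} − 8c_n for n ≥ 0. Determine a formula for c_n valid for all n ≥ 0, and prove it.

Claim: c_n = 4^n + 2^n.

Base cases: c_0 = 2 and 4^0 + 2^0 = 2; c_1 = 6 and 4^1 + 2^1 = 6.
Assume c_j = 4^j + 2^j for all 0 ≤ j ≤ k, where k ≥ 1.
Then c_{k+1} = 6c_k − 8c_{k−1} = 6·(4^k + 2^k) − 8·(4^{k−1} + 2^{k−1}) = (6·4 − 8)4^{k−1} + (6·2 − 8)2^{k−1} = 16·4^{k−1} + 4·2^{k−1} = 4^{k+1} + 2^{k+1}.
By strong induction, c_n = 4^n + 2^n for all n ≥ 0.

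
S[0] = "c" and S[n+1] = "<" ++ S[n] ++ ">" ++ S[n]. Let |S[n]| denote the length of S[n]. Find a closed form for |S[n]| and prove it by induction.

Claim: |S[n]| = 3·2^n − 2.

Base case: |S[0]| = 1, and 3·2^0 − 2 = 1.
Assume |S[r]| = 3·2^r − 2.
Then |S[r+1]| = 1 + |S[r]| + 1 + |S[r]| = 2|S[r]| + 2 = 2(3·2^r − 2) + 2 = 3·2^{r+1} − 4 + 2 = 3·2^{r+1} − 2.
Hence |S[n]| = 3·2^n − 2 for every n ≥ 0, by induction.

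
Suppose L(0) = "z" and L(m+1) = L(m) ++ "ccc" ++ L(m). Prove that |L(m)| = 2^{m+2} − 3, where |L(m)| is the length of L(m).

Base case: |L(0)| = 1, and 2^{0+2} − 3 = 1.
Assume |L(j)| = 2^{j+2} − 3.
Then |L(j+1)| = |L(j)| + 3 + |L(j)| = 2|L(j)| + 3 = 2(2^{j+2} − 3) + 3 = 2^{j+3} − 6 + 3 = 2^{j+3} − 3.
Hence |L(m)| = 2^{m+2} − 3 for every m ≥ 0, by induction.

|L(m)| = 2^{m+2} − 3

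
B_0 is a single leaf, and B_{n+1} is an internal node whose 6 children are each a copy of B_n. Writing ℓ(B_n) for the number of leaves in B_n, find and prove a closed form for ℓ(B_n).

Claim: ℓ(B_n) = 6^n.

Base case: ℓ(B_0) = 1, and 6^0 = 1.
Assume ℓ(B_k) = 6^k.
Then ℓ(B_{k+1}) = 6·ℓ(B_k) = 6·6^k = 6^{k+1}.
By induction, ℓ(B_n) = 6^n for all n ≥ 0.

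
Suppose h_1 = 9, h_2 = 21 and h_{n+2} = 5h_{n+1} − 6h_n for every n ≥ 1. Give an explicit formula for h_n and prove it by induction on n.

Claim: h_n = 3·2^n + 3^n.

Base cases: h_1 = 9 and 3·2^1 + 3^1 = 9; h_2 = 21 and 3·2^2 + 3^2 = 21.
Assume h_j = 3·2^j + 3^j for all 1 ≤ j ≤ m, where m ≥ 2.
Then h_{m+1} = 5h_m − 6h_{m−1} = 5·(3·2^m + 3^m) − 6·(3·2^{m−1} + 3^{m−1}) = 3·(5·2 − 6)2^{m−1} + (5·3 − 6)3^{m−1} = 12·2^{m−1} + 9·3^{m−1} = 3·2^{m+1} + 3^{m+1}.
This completes the inductive step, so h_n = 3·2^n + 3^n for all n ≥ 1.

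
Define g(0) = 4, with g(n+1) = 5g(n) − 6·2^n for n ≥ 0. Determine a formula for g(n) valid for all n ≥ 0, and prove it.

Claim: g(n) = 2·5^n + 2·2^n.

Base case: g(0) = 4, and 2·5^0 + 2·2^0 = 2 + 2 = 4.
Assume g(m) = 2·5^m + 2·2^m for some m ≥ 0.
Then g(m+1) = 5g(m) − 6·2^m = 5·(2·5^m + 2·2^m) − 6·2^m = 2·5^{m+1} + 10·2^m − 6·2^m = 2·5^{m+1} + 4·2^m = 2·5^{m+1} + 2·2^{m+1}.
This completes the inductive step, so g(n) = 2·5^n + 2·2^n for all n ≥ 0.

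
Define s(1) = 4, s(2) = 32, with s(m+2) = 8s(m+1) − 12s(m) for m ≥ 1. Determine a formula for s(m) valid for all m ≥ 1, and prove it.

Claim: s(m) = -2^m + 6^m.

Base cases: s(1) = 4 and -2^1 + 6^1 = 4; s(2) = 32 and -2^2 + 6^2 = 32.
Assume s(j) = -2^j + 6^j for all 1 ≤ j ≤ r, where r ≥ 2.
Then s(r+1) = 8s(r) − 12s(r−1) = 8·(-2^r + 6^r) − 12·(-2^{r−1} + 6^{r−1}) = -(8·2 − 12)2^{r−1} + (8·6 − 12)6^{r−1} = -4·2^{r−1} + 36·6^{r−1} = -2^{r+1} + 6^{r+1}.
So the formula holds for r+1, and by strong induction s(m) = -2^m + 6^m for all m ≥ 1.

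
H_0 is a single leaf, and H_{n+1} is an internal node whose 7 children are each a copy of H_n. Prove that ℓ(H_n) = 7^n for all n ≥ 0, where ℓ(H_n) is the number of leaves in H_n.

Base case: ℓ(H_0) = 1, and 7^0 = 1.
Assume ℓ(H_r) = 7^r.
Then ℓ(H_{r+1}) = 7·ℓ(H_r) = 7·7^r = 7^{r+1}.
So the formula holds for r+1, and by induction ℓ(H_n) = 7^n for all n ≥ 0.

ℓ(H_n) = 7^n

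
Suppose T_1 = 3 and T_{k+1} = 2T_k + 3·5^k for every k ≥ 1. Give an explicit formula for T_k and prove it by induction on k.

Claim: T_k = -2^k + 5^k.

Base case: T_1 = 3, and -2^1 + 5^1 = -2 + 5 = 3.
Assume T_m = -2^m + 5^m for some m ≥ 1.
Then T_{m+1} = 2T_m + 3·5^m = 2·(-2^m + 5^m) + 3·5^m = -2^{m+1} + 2·5^m + 3·5^m = -2^{m+1} + 5·5^m = -2^{m+1} + 5^{m+1}.
This completes the inductive step, so T_k = -2^k + 5^k for all k ≥ 1.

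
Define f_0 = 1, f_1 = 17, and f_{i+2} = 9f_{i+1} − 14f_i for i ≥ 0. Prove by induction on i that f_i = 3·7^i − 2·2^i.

Base cases: f_0 = 1 and 3·7^0 − 2·2^0 = 1; f_1 = 17 and 3·7^1 − 2·2^1 = 17.
Assume f_j = 3·7^j − 2·2^j for all 0 ≤ j ≤ m, where m ≥ 1.
Then f_{m+1} = 9f_m − 14f_{m−1} = 9·(3·7^m − 2·2^m) − 14·(3·7^{m−1} − 2·2^{m−1}) = 3·(9·7 − 14)7^{m−1} − 2·(9·2 − 14)2^{m−1} = 147·7^{m−1} − 8·2^{m−1} = 3·7^{m+1} − 2·2^{m+1}.
By strong induction, f_i = 3·7^i − 2·2^i for all i ≥ 0.

f_i = 3·7^i − 2·2^i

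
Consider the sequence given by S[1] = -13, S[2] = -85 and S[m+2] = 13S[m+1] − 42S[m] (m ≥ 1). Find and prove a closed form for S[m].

Claim: S[m] = -6^m − 7^m.

Base cases: S[1] = -13 and -6^1 − 7^1 = -13; S[2] = -85 and -6^2 − 7^2 = -85.
Assume S[j] = -6^j − 7^j for all 1 ≤ j ≤ r, where r ≥ 2.
Then S[r+1] = 13S[r] − 42S[r−1] = 13·(-6^r − 7^r) − 42·(-6^{r−1} − 7^{r−1}) = -(13·6 − 42)6^{r−1} − (13·7 − 42)7^{r−1} = -36·6^{r−1} − 49·7^{r−1} = -6^{r+1} − 7^{r+1}.
By strong induction, S[m] = -6^m − 7^m for all m ≥ 1.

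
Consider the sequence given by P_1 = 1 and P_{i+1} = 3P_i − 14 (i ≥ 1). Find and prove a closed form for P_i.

Claim: P_i = -2·3^i + 7.

Base case: P_1 = 1, and -2·3^1 + 7 = -6 + 7 = 1.
Assume P_m = -2·3^m + 7 for some m ≥ 1.
Then P_{m+1} = 3P_m − 14 = 3·(-2·3^m + 7) − 14 = -6·3^m + 21 − 14 = -2·3^{m+1} + 7.
By induction, P_i = -2·3^i + 7 for all i ≥ 1.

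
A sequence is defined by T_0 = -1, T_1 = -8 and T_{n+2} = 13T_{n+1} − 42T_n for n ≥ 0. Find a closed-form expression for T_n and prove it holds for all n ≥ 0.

Claim: T_n = 6^n − 2·7^n.

Base cases: T_0 = -1 and 6^0 − 2·7^0 = -1; T_1 = -8 and 6^1 − 2·7^1 = -8.
Assume T_i = 6^i − 2·7^i for all 0 ≤ i ≤ j, where j ≥ 1.
Then T_{j+1} = 13T_j − 42T_{j−1} = 13·(6^j − 2·7^j) − 42·(6^{j−1} − 2·7^{j−1}) = (13·6 − 42)6^{j−1} − 2·(13·7 − 42)7^{j−1} = 36·6^{j−1} − 98·7^{j−1} = 6^{j+1} − 2·7^{j+1}.
This completes the inductive step, so T_n = 6^n − 2·7^n for all n ≥ 0.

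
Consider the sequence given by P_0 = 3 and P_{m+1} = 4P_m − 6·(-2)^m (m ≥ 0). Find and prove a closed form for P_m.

Claim: P_m = 2·4^m + (-2)^m.

Base case: P_0 = 3, and 2·4^0 + (-2)^0 = 2 + 1 = 3.
Assume P_j = 2·4^j + (-2)^j for some j ≥ 0.
Then P_{j+1} = 4P_j − 6·(-2)^j = 4·(2·4^j + (-2)^j) − 6·(-2)^j = 2·4^{j+1} + 4·(-2)^j − 6·(-2)^j = 2·4^{j+1} − 2·(-2)^j = 2·4^{j+1} + (-2)^{j+1}.
This completes the inductive step, so P_m = 2·4^m + (-2)^m for all m ≥ 0.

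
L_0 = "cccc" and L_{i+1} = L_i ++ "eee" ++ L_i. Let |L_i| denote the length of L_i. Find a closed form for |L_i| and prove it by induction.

Claim: |L_i| = 7·2^i − 3.

Base case: |L_0| = 4, and 7·2^0 − 3 = 4.
Assume |L_j| = 7·2^j − 3.
Then |L_{j+1}| = |L_j| + 3 + |L_j| = 2|L_j| + 3 = 2(7·2^j − 3) + 3 = 7·2^{j+1} − 6 + 3 = 7·2^{j+1} − 3.
By induction, |L_i| = 7·2^i − 3 for all i ≥ 0.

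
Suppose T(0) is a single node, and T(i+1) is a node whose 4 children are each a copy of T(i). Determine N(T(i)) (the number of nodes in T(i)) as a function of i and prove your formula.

Claim: N(T(i)) = (4^{i+1} − 1)/3.

Base case: N(T(0)) = 1, and (4^{0+1} − 1)/3 = 1.
Assume N(T(m)) = (4^{m+1} − 1)/3.
Then N(T(m+1)) = 1 + 4N(T(m)) = 1 + 4·(4^{m+1} − 1)/3 = 1 + (4^{m+2} − 4)/3 = (3 + 4^{m+2} − 4)/3 = (4^{m+2} − 1)/3.
Hence N(T(i)) = (4^{i+1} − 1)/3 for every i ≥ 0, by induction.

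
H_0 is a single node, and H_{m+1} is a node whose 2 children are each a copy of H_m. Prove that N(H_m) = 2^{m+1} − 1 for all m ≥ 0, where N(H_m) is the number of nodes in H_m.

Base case: N(H_0) = 1, and 2^{0+1} − 1 = 1.
Assume N(H_j) = 2^{j+1} − 1.
Then N(H_{j+1}) = 1 + 2N(H_j) = 1 + 2(2^{j+1} − 1) = 2^{j+2} − 2 + 1 = 2^{j+2} − 1.
By induction, N(H_m) = 2^{m+1} − 1 for all m ≥ 0.

N(H_m) = 2^{m+1} − 1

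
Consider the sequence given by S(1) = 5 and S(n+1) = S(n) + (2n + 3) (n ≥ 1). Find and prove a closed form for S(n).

Claim: S(n) = n^2 + 2n + 2.

Base case: S(1) = 5, and 1^2 + 2·1 + 2 = 5.
Assume S(k) = k^2 + 2k + 2.
Then S(k+1) = S(k) + (2k + 3) = (k^2 + 2k + 2) + (2k + 3) = k^2 + 4k + 5,
and (k+1)^2 + 2·(k+1) + 2 = k^2 + 4k + 5.
Hence S(n) = n^2 + 2n + 2 for every n ≥ 1, by induction.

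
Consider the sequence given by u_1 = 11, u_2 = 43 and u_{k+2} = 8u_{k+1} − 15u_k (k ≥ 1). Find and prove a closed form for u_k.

Claim: u_k = 2·3^k + 5^k.

Base cases: u_1 = 11 and 2·3^1 + 5^1 = 11; u_2 = 43 and 2·3^2 + 5^2 = 43.
Assume u_j = 2·3^j + 5^j for all 1 ≤ j ≤ r, where r ≥ 2.
Then u_{r+1} = 8u_r − 15u_{r−1} = 8·(2·3^r + 5^r) − 15·(2·3^{r−1} + 5^{r−1}) = 2·(8·3 − 15)3^{r−1} + (8·5 − 15)5^{r−1} = 18·3^{r−1} + 25·5^{r−1} = 2·3^{r+1} + 5^{r+1}.
Hence u_k = 2·3^k + 5^k for every k ≥ 1, by strong induction.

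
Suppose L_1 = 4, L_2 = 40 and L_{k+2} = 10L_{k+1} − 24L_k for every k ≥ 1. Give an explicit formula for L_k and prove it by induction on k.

Claim: L_k = 2·6^k − 2·4^k.

Base cases: L_1 = 4 and 2·6^1 − 2·4^1 = 4; L_2 = 40 and 2·6^2 − 2·4^2 = 40.
Assume L_j = 2·6^j − 2·4^j for all 1 ≤ j ≤ r, where r ≥ 2.
Then L_{r+1} = 10L_r − 24L_{r−1} = 10·(2·6^r − 2·4^r) − 24·(2·6^{r−1} − 2·4^{r−1}) = 2·(10·6 − 24)6^{r−1} − 2·(10·4 − 24)4^{r−1} = 72·6^{r−1} − 32·4^{r−1} = 2·6^{r+1} − 2·4^{r+1}.
Hence L_k = 2·6^k − 2·4^k for every k ≥ 1, by strong induction.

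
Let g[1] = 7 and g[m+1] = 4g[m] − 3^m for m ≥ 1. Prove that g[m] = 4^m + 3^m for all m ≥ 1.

Base case: g[1] = 7, and 4^1 + 3^1 = 4 + 3 = 7.
Assume g[r] = 4^r + 3^r for some r ≥ 1.
Then g[r+1] = 4g[r] − 3^r = 4·(4^r + 3^r) − 3^r = 4^{r+1} + 4·3^r − 3^r = 4^{r+1} + 3·3^r = 4^{r+1} + 3^{r+1}.
Hence g[m] = 4^m + 3^m for every m ≥ 1, by induction.

g[m] = 4^m + 3^m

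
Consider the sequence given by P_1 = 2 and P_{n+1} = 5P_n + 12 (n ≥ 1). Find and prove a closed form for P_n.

Claim: P_n = 5^n − 3.

Base case: P_1 = 2, and 5^1 − 3 = 5 − 3 = 2.
Assume P_k = 5^k − 3 for some k ≥ 1.
Then P_{k+1} = 5P_k + 12 = 5·(5^k − 3) + 12 = 5^{k+1} − 15 + 12 = 5^{k+1} − 3.
So the formula holds for k+1, and by induction P_n = 5^n − 3 for all n ≥ 1.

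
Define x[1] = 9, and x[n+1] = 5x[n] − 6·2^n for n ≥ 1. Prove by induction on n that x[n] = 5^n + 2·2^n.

Base case: x[1] = 9, and 5^1 + 2·2^1 = 5 + 4 = 9.
Assume x[k] = 5^k + 2·2^k for some k ≥ 1.
Then x[k+1] = 5x[k] − 6·2^k = 5·(5^k + 2·2^k) − 6·2^k = 5^{k+1} + 10·2^k − 6·2^k = 5^{k+1} + 4·2^k = 5^{k+1} + 2·2^{k+1}.
Hence x[n] = 5^n + 2·2^n for every n ≥ 1, by induction.

x[n] = 5^n + 2·2^n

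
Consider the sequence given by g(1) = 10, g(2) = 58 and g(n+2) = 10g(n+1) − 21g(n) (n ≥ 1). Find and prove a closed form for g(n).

Claim: g(n) = 7^n + 3^n.

Base cases: g(1) = 10 and 7^1 + 3^1 = 10; g(2) = 58 and 7^2 + 3^2 = 58.
Assume g(j) = 7^j + 3^j for all 1 ≤ j ≤ k, where k ≥ 2.
Then g(k+1) = 10g(k) − 21g(k−1) = 10·(7^k + 3^k) − 21·(7^{k−1} + 3^{k−1}) = (10·7 − 21)7^{k−1} + (10·3 − 21)3^{k−1} = 49·7^{k−1} + 9·3^{k−1} = 7^{k+1} + 3^{k+1}.
So the formula holds for k+1, and by strong induction g(n) = 7^n + 3^n for all n ≥ 1.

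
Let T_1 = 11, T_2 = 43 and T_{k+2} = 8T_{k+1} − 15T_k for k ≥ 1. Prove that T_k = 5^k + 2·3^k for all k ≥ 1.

Base cases: T_1 = 11 and 5^1 + 2·3^1 = 11; T_2 = 43 and 5^2 + 2·3^2 = 43.
Assume T_j = 5^j + 2·3^j for all 1 ≤ j ≤ m, where m ≥ 2.
Then T_{m+1} = 8T_m − 15T_{m−1} = 8·(5^m + 2·3^m) − 15·(5^{m−1} + 2·3^{m−1}) = (8·5 − 15)5^{m−1} + 2·(8·3 − 15)3^{m−1} = 25·5^{m−1} + 18·3^{m−1} = 5^{m+1} + 2·3^{m+1}.
Hence T_k = 5^k + 2·3^k for every k ≥ 1, by strong induction.

T_k = 5^k + 2·3^k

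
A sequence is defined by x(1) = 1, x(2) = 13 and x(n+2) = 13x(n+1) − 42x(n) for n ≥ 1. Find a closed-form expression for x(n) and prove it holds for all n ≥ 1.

Claim: x(n) = -6^n + 7^n.

Base cases: x(1) = 1 and -6^1 + 7^1 = 1; x(2) = 13 and -6^2 + 7^2 = 13.
Assume x(i) = -6^i + 7^i for all 1 ≤ i ≤ j, where j ≥ 2.
Then x(j+1) = 13x(j) − 42x(j−1) = 13·(-6^j + 7^j) − 42·(-6^{j−1} + 7^{j−1}) = -(13·6 − 42)6^{j−1} + (13·7 − 42)7^{j−1} = -36·6^{j−1} + 49·7^{j−1} = -6^{j+1} + 7^{j+1}.
So the formula holds for j+1, and by strong induction x(n) = -6^n + 7^n for all n ≥ 1.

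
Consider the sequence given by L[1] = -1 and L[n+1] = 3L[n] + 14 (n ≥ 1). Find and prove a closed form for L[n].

Claim: L[n] = 2·3^n − 7.

Base case: L[1] = -1, and 2·3^1 − 7 = 6 − 7 = -1.
Assume L[m] = 2·3^m − 7 for some m ≥ 1.
Then L[m+1] = 3L[m] + 14 = 3·(2·3^m − 7) + 14 = 6·3^m − 21 + 14 = 2·3^{m+1} − 7.
So the formula holds for m+1, and by induction L[n] = 2·3^n − 7 for all n ≥ 1.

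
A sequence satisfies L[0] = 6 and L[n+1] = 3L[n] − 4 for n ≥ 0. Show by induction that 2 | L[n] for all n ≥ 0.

Base case: L[0] = 6 = 2·3, so 2 | L[0].
Assume 2 | L[r], so L[r] = 2t for some integer t.
Then L[r+1] = 3L[r] − 4 = 3·(2t) − 4 = 2(3t − 2), so 2 | L[r+1].
So the property holds for r+1, and by induction 2 | L[n] for all n ≥ 0.

2 | L[n]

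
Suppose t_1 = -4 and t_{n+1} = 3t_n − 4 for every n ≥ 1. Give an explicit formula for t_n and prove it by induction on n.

Claim: t_n = -2·3^n + 2.

Base case: t_1 = -4, and -2·3^1 + 2 = -6 + 2 = -4.
Assume t_k = -2·3^k + 2 for some k ≥ 1.
Then t_{k+1} = 3t_k − 4 = 3·(-2·3^k + 2) − 4 = -6·3^k + 6 − 4 = -2·3^{k+1} + 2.
By induction, t_n = -2·3^n + 2 for all n ≥ 1.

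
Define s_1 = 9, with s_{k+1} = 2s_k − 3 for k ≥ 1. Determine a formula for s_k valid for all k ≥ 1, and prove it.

Claim: s_k = 3·2^k + 3.

Base case: s_1 = 9, and 3·2^1 + 3 = 6 + 3 = 9.
Assume s_j = 3·2^j + 3 for some j ≥ 1.
Then s_{j+1} = 2s_j − 3 = 2·(3·2^j + 3) − 3 = 6·2^j + 6 − 3 = 3·2^{j+1} + 3.
So the formula holds for j+1, and by induction s_k = 3·2^k + 3 for all k ≥ 1.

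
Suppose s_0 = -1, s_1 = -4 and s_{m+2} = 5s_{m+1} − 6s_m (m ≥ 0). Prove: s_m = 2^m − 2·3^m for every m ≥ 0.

Base cases: s_0 = -1 and 2^0 − 2·3^0 = -1; s_1 = -4 and 2^1 − 2·3^1 = -4.
Assume s_i = 2^i − 2·3^i for all 0 ≤ i ≤ j, where j ≥ 1.
Then s_{j+1} = 5s_j − 6s_{j−1} = 5·(2^j − 2·3^j) − 6·(2^{j−1} − 2·3^{j−1}) = (5·2 − 6)2^{j−1} − 2·(5·3 − 6)3^{j−1} = 4·2^{j−1} − 18·3^{j−1} = 2^{j+1} − 2·3^{j+1}.
Hence s_m = 2^m − 2·3^m for every m ≥ 0, by strong induction.

s_m = 2^m − 2·3^m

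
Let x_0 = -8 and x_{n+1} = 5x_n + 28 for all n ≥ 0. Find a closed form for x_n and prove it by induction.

Claim: x_n = -5^n − 7.

Base case: x_0 = -8, and -5^0 − 7 = -1 − 7 = -8.
Assume x_k = -5^k − 7 for some k ≥ 0.
Then x_{k+1} = 5x_k + 28 = 5·(-5^k − 7) + 28 = -5^{k+1} − 35 + 28 = -5^{k+1} − 7.
This completes the inductive step, so x_n = -5^n − 7 for all n ≥ 0.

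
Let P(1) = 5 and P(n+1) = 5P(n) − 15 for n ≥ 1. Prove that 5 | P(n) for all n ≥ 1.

Base case: P(1) = 5 = 5·1, so 5 | P(1).
Assume 5 | P(j), so P(j) = 5t for some integer t.
Then P(j+1) = 5P(j) − 15 = 5·(5t) − 15 = 5(5t − 3), so 5 | P(j+1).
This completes the inductive step, so 5 | P(n) for all n ≥ 1.

5 | P(n)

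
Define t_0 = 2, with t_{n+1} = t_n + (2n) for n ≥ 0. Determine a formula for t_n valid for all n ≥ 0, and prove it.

Claim: t_n = n^2 − n + 2.

Base case: t_0 = 2, and 0^2 − 0 + 2 = 2.
Assume t_j = j^2 − j + 2.
Then t_{j+1} = t_j + (2j) = (j^2 − j + 2) + (2j) = j^2 + j + 2,
and (j+1)^2 − (j+1) + 2 = j^2 + j + 2.
This completes the inductive step, so t_n = n^2 − n + 2 for all n ≥ 0.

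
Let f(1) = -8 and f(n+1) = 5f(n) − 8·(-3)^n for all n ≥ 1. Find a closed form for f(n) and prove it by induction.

Claim: f(n) = -5^n + (-3)^n.

Base case: f(1) = -8, and -5^1 + (-3)^1 = -5 − 3 = -8.
Assume f(m) = -5^m + (-3)^m for some m ≥ 1.
Then f(m+1) = 5f(m) − 8·(-3)^m = 5·(-5^m + (-3)^m) − 8·(-3)^m = -5^{m+1} + 5·(-3)^m − 8·(-3)^m = -5^{m+1} − 3·(-3)^m = -5^{m+1} + (-3)^{m+1}.
So the formula holds for m+1, and by induction f(n) = -5^n + (-3)^n for all n ≥ 1.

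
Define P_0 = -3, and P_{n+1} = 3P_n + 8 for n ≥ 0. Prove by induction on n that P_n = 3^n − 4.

Base case: P_0 = -3, and 3^0 − 4 = 1 − 4 = -3.
Assume P_k = 3^k − 4 for some k ≥ 0.
Then P_{k+1} = 3P_k + 8 = 3·(3^k − 4) + 8 = 3^{k+1} − 12 + 8 = 3^{k+1} − 4.
This completes the inductive step, so P_n = 3^n − 4 for all n ≥ 0.

P_n = 3^n − 4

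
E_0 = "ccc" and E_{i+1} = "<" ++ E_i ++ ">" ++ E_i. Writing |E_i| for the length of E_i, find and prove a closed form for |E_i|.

Claim: |E_i| = 5·2^i − 2.

Base case: |E_0| = 3, and 5·2^0 − 2 = 3.
Assume |E_r| = 5·2^r − 2.
Then |E_{r+1}| = 1 + |E_r| + 1 + |E_r| = 2|E_r| + 2 = 2(5·2^r − 2) + 2 = 5·2^{r+1} − 4 + 2 = 5·2^{r+1} − 2.
So the formula holds for r+1, and by induction |E_i| = 5·2^i − 2 for all i ≥ 0.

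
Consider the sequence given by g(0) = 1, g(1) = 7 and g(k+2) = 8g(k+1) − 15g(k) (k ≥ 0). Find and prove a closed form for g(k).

Claim: g(k) = -3^k + 2·5^k.

Base cases: g(0) = 1 and -3^0 + 2·5^0 = 1; g(1) = 7 and -3^1 + 2·5^1 = 7.
Assume g(j) = -3^j + 2·5^j for all 0 ≤ j ≤ r, where r ≥ 1.
Then g(r+1) = 8g(r) − 15g(r−1) = 8·(-3^r + 2·5^r) − 15·(-3^{r−1} + 2·5^{r−1}) = -(8·3 − 15)3^{r−1} + 2·(8·5 − 15)5^{r−1} = -9·3^{r−1} + 50·5^{r−1} = -3^{r+1} + 2·5^{r+1}.
By strong induction, g(k) = -3^k + 2·5^k for all k ≥ 0.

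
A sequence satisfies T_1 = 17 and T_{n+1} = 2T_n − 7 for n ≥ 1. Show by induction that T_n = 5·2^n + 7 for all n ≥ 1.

Base case: T_1 = 17, and 5·2^1 + 7 = 10 + 7 = 17.
Assume T_j = 5·2^j + 7 for some j ≥ 1.
Then T_{j+1} = 2T_j − 7 = 2·(5·2^j + 7) − 7 = 10·2^j + 14 − 7 = 5·2^{j+1} + 7.
By induction, T_n = 5·2^n + 7 for all n ≥ 1.

T_n = 5·2^n + 7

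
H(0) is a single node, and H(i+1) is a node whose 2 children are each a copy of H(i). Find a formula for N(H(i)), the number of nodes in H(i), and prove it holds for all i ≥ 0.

Claim: N(H(i)) = 2^{i+1} − 1.

Base case: N(H(0)) = 1, and 2^{0+1} − 1 = 1.
Assume N(H(k)) = 2^{k+1} − 1.
Then N(H(k+1)) = 1 + 2N(H(k)) = 1 + 2(2^{k+1} − 1) = 2^{k+2} − 2 + 1 = 2^{k+2} − 1.
By induction, N(H(i)) = 2^{i+1} − 1 for all i ≥ 0.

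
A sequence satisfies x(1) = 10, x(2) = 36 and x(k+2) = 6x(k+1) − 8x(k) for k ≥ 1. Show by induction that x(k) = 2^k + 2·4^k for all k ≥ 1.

Base cases: x(1) = 10 and 2^1 + 2·4^1 = 10; x(2) = 36 and 2^2 + 2·4^2 = 36.
Assume x(j) = 2^j + 2·4^j for all 1 ≤ j ≤ m, where m ≥ 2.
Then x(m+1) = 6x(m) − 8x(m−1) = 6·(2^m + 2·4^m) − 8·(2^{m−1} + 2·4^{m−1}) = (6·2 − 8)2^{m−1} + 2·(6·4 − 8)4^{m−1} = 4·2^{m−1} + 32·4^{m−1} = 2^{m+1} + 2·4^{m+1}.
So the formula holds for m+1, and by strong induction x(k) = 2^k + 2·4^k for all k ≥ 1.

x(k) = 2^k + 2·4^k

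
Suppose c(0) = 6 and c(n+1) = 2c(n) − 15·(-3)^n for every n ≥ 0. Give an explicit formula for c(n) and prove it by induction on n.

Claim: c(n) = 3·2^n + 3·(-3)^n.

Base case: c(0) = 6, and 3·2^0 + 3·(-3)^0 = 3 + 3 = 6.
Assume c(k) = 3·2^k + 3·(-3)^k for some k ≥ 0.
Then c(k+1) = 2c(k) − 15·(-3)^k = 2·(3·2^k + 3·(-3)^k) − 15·(-3)^k = 3·2^{k+1} + 6·(-3)^k − 15·(-3)^k = 3·2^{k+1} − 9·(-3)^k = 3·2^{k+1} + 3·(-3)^{k+1}.
By induction, c(n) = 3·2^n + 3·(-3)^n for all n ≥ 0.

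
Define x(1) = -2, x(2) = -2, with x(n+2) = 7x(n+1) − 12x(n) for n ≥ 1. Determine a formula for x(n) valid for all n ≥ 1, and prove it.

Claim: x(n) = 4^n − 2·3^n.

Base cases: x(1) = -2 and 4^1 − 2·3^1 = -2; x(2) = -2 and 4^2 − 2·3^2 = -2.
Assume x(j) = 4^j − 2·3^j for all 1 ≤ j ≤ k, where k ≥ 2.
Then x(k+1) = 7x(k) − 12x(k−1) = 7·(4^k − 2·3^k) − 12·(4^{k−1} − 2·3^{k−1}) = (7·4 − 12)4^{k−1} − 2·(7·3 − 12)3^{k−1} = 16·4^{k−1} − 18·3^{k−1} = 4^{k+1} − 2·3^{k+1}.
This completes the inductive step, so x(n) = 4^n − 2·3^n for all n ≥ 1.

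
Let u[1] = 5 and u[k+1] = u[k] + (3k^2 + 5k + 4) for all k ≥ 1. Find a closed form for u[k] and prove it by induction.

Claim: u[k] = k^3 + k^2 + 2k + 1.

Base case: u[1] = 5, and 1^3 + 1^2 + 2·1 + 1 = 5.
Assume u[j] = j^3 + j^2 + 2j + 1.
Then u[j+1] = u[j] + (3j^2 + 5j + 4) = (j^3 + j^2 + 2j + 1) + (3j^2 + 5j + 4) = j^3 + 4j^2 + 7j + 5,
and (j+1)^3 + (j+1)^2 + 2·(j+1) + 1 = j^3 + 4j^2 + 7j + 5.
By induction, u[k] = k^3 + k^2 + 2k + 1 for all k ≥ 1.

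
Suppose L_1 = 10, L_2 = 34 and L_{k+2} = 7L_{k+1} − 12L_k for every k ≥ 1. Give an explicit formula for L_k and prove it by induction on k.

Claim: L_k = 4^k + 2·3^k.

Base cases: L_1 = 10 and 4^1 + 2·3^1 = 10; L_2 = 34 and 4^2 + 2·3^2 = 34.
Assume L_j = 4^j + 2·3^j for all 1 ≤ j ≤ m, where m ≥ 2.
Then L_{m+1} = 7L_m − 12L_{m−1} = 7·(4^m + 2·3^m) − 12·(4^{m−1} + 2·3^{m−1}) = (7·4 − 12)4^{m−1} + 2·(7·3 − 12)3^{m−1} = 16·4^{m−1} + 18·3^{m−1} = 4^{m+1} + 2·3^{m+1}.
So the formula holds for m+1, and by strong induction L_k = 4^k + 2·3^k for all k ≥ 1.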